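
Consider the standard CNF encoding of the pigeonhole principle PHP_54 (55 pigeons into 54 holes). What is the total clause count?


The PHP encoding has two parts:
1) At-least-one-hole clauses: 55 (one per pigeon, each with 54 literals).
2) At-most-one-pigeon-per-hole clauses: 54 holes * C(55,2) = 54 * 1485 = 80190.
Total clauses = 55 + 80190 = 80245.

80245


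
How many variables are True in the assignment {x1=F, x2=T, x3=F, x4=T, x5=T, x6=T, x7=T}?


The weight is the number of variables assigned True.
True variables: x2, x4, x5, x6, x7.
Weight = 5.

5


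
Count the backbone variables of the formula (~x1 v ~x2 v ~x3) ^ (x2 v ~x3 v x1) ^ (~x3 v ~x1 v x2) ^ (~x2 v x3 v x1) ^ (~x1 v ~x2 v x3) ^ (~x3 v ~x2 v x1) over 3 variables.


Find all satisfying assignments: 2 model(s).
Check which variables have the same value in every model.
Fixed variables: x2=F, x3=F.
Backbone size = 2.

2


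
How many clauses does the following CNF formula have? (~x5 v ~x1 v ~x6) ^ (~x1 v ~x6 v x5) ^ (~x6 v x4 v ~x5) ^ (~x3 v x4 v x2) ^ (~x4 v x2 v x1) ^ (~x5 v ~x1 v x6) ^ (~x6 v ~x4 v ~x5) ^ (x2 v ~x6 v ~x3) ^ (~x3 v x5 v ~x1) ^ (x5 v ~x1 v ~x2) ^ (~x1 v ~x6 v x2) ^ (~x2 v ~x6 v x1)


Each group enclosed in parentheses joined by ^ is one clause.
Counting the conjuncts: 12 clauses.

12


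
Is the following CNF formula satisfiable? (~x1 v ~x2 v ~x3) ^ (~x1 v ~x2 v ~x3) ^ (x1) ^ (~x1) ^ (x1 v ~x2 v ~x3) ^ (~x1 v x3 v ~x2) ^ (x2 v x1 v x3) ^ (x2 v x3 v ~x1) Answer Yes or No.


Check all 8 possible truth assignments.
Number of satisfying assignments found: 0.
The formula is unsatisfiable.

No


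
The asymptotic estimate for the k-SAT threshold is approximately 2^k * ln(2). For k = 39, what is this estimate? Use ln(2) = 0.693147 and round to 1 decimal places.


Using the asymptotic formula: threshold ~ 2^k * ln(2).
2^39 = 549755813888.
549755813888 * 0.693147 = 381061593129.0.

381061593129.0


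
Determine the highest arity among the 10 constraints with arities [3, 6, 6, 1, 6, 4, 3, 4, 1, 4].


The arities are: 3, 6, 6, 1, 6, 4, 3, 4, 1, 4.
Scan for the maximum value.
Maximum arity = 6.

6


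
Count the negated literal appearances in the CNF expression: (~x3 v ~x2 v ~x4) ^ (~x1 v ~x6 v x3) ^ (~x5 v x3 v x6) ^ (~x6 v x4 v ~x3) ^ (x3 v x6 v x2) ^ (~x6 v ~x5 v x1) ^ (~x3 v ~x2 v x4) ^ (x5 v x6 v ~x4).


Scan each clause for negated literals.
Clause 1: 3 negative; Clause 2: 2 negative; Clause 3: 1 negative; Clause 4: 2 negative; Clause 5: 0 negative; Clause 6: 2 negative; Clause 7: 2 negative; Clause 8: 1 negative.
Total negative literal occurrences = 13.

13


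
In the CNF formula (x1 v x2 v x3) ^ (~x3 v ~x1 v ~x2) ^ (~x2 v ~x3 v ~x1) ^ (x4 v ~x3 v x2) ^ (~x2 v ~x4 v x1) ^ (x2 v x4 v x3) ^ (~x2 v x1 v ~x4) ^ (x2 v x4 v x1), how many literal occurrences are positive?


Scan each clause for unnegated literals.
Clause 1: 3 positive; Clause 2: 0 positive; Clause 3: 0 positive; Clause 4: 2 positive; Clause 5: 1 positive; Clause 6: 3 positive; Clause 7: 1 positive; Clause 8: 3 positive.
Total positive literal occurrences = 13.

13


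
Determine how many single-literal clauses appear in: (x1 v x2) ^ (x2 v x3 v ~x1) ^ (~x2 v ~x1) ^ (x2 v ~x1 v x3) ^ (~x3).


A unit clause contains exactly one literal.
Unit clauses found: (~x3).
Count = 1.

1


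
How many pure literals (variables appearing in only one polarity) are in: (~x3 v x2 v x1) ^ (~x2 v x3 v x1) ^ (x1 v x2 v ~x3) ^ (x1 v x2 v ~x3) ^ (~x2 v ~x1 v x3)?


A pure literal appears in only one polarity across all clauses.
No pure literals found.
Count = 0.

0


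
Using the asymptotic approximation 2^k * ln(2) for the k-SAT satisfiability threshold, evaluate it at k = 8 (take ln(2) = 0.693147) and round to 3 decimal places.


Using the asymptotic formula: threshold ~ 2^k * ln(2).
2^8 = 256.
256 * 0.693147 = 177.446.

177.446


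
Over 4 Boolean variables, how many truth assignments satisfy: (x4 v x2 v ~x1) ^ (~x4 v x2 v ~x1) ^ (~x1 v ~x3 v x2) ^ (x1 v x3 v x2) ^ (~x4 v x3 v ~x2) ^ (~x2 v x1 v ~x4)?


Enumerate all 16 truth assignments over 4 variables.
Test each against every clause.
Satisfying assignments found: 7.

7


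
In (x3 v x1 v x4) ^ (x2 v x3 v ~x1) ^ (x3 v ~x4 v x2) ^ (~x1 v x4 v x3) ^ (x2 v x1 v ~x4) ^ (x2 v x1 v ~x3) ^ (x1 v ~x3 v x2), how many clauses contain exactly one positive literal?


A definite clause has exactly one positive literal.
Clause 1: 3 positive -> not definite
Clause 2: 2 positive -> not definite
Clause 3: 2 positive -> not definite
Clause 4: 2 positive -> not definite
Clause 5: 2 positive -> not definite
Clause 6: 2 positive -> not definite
Clause 7: 2 positive -> not definite
Definite clause count = 0.

0


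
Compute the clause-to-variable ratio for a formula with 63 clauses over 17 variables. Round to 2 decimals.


Clause-to-variable ratio = clauses / variables.
63 / 17 = 3.71.

3.71


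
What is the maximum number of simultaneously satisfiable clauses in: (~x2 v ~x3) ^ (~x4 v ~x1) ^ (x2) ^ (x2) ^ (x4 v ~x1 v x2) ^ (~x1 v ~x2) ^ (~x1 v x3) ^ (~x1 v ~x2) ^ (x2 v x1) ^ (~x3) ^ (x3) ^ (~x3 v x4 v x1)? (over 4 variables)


Enumerate all 16 truth assignments.
For each, count how many of the 12 clauses are satisfied.
The formula is not fully satisfiable, so the maximum is below 12.
Maximum simultaneously satisfiable clauses = 11.

11


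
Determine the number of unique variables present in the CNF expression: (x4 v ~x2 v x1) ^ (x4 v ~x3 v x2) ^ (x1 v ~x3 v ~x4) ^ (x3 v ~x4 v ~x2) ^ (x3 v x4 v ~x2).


Identify each distinct variable in the formula.
Variables found: x1, x2, x3, x4.
Total distinct variables = 4.

4


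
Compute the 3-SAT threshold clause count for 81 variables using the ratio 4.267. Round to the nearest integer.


The 3-SAT phase transition occurs at approximately 4.267 clauses per variable.
m = 4.267 * 81 = 345.627.
Rounded to nearest integer: 346.

346


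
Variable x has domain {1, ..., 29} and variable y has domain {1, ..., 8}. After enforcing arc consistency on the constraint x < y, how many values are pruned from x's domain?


For the constraint x < y, x needs a supporting value in y's domain.
x can be at most 7 (one less than y's maximum).
Valid x values from domain: 7 out of 29.
Pruned = 29 - 7 = 22.

22


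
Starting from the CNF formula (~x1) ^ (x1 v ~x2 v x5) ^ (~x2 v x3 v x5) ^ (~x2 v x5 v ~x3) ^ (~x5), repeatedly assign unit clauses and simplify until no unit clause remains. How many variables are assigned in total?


Unit propagation repeatedly assigns the literal in any unit clause, then simplifies.
Assignments in order: x1 = F, x5 = F, x2 = F.
No further unit clauses remain.
Total variables assigned = 3.

3


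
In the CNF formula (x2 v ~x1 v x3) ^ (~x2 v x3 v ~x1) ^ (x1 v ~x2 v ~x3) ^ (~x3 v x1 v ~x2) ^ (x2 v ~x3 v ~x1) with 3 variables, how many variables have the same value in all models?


Find all satisfying assignments: 4 model(s).
Check which variables have the same value in every model.
No variable is fixed across all models.
Backbone size = 0.

0


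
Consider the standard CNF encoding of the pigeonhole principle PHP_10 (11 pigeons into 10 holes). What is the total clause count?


The PHP encoding has two parts:
1) At-least-one-hole clauses: 11 (one per pigeon, each with 10 literals).
2) At-most-one-pigeon-per-hole clauses: 10 holes * C(11,2) = 10 * 55 = 550.
Total clauses = 11 + 550 = 561.

561


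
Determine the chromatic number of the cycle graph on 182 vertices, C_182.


A cycle on an even number of vertices is bipartite: alternate two colors around the cycle.
Since 182 is even, two colors suffice, and at least two are needed because the graph has edges.
Chromatic number = 2.

2


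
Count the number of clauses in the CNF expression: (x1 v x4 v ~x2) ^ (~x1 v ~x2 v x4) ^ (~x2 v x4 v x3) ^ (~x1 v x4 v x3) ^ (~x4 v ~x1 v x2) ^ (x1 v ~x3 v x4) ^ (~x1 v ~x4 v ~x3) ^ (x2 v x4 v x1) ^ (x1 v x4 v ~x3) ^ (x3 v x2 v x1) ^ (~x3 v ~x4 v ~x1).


Each group enclosed in parentheses joined by ^ is one clause.
Counting the conjuncts: 11 clauses.

11


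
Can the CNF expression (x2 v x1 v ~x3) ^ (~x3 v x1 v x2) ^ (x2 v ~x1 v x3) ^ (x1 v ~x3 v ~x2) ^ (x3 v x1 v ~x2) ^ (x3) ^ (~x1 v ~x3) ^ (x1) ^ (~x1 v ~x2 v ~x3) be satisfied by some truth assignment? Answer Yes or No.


Check all 8 possible truth assignments.
Number of satisfying assignments found: 0.
The formula is unsatisfiable.

No


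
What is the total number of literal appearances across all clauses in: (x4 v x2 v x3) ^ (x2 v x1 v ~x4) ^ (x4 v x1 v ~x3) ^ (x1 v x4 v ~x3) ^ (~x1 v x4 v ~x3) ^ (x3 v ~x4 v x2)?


Clause lengths: 3, 3, 3, 3, 3, 3.
Sum = 3 + 3 + 3 + 3 + 3 + 3 = 18.

18


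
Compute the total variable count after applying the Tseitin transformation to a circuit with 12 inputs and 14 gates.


The Tseitin transformation introduces one auxiliary variable per gate.
Total variables = inputs + gates = 12 + 14 = 26.

26


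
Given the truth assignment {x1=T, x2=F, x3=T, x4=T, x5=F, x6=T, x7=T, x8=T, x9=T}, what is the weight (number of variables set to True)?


The weight is the number of variables assigned True.
True variables: x1, x3, x4, x6, x7, x8, x9.
Weight = 7.

7


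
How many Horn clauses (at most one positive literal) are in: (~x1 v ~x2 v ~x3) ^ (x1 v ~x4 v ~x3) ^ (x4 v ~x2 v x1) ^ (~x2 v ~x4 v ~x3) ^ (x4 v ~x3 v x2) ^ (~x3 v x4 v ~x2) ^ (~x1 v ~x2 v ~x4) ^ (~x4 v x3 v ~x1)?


A Horn clause has at most one positive literal.
Clause 1: 0 positive lit(s) -> Horn
Clause 2: 1 positive lit(s) -> Horn
Clause 3: 2 positive lit(s) -> not Horn
Clause 4: 0 positive lit(s) -> Horn
Clause 5: 2 positive lit(s) -> not Horn
Clause 6: 1 positive lit(s) -> Horn
Clause 7: 0 positive lit(s) -> Horn
Clause 8: 1 positive lit(s) -> Horn
Total Horn clauses = 6.

6


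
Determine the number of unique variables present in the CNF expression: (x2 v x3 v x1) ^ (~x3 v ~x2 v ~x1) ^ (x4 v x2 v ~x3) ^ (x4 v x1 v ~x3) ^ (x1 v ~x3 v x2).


Identify each distinct variable in the formula.
Variables found: x1, x2, x3, x4.
Total distinct variables = 4.

4


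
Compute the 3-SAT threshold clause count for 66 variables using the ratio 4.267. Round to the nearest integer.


The 3-SAT phase transition occurs at approximately 4.267 clauses per variable.
m = 4.267 * 66 = 281.622.
Rounded to nearest integer: 282.

282


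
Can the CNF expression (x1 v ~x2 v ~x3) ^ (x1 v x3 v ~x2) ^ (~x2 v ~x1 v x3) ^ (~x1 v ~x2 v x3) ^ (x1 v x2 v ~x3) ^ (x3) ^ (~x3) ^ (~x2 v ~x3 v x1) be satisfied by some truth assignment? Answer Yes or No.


Check all 8 possible truth assignments.
Number of satisfying assignments found: 0.
The formula is unsatisfiable.

No


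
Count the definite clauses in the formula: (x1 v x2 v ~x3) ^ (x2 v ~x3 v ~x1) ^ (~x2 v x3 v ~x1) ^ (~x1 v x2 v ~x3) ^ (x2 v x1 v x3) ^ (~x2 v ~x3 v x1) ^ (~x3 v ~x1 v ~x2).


A definite clause has exactly one positive literal.
Clause 1: 2 positive -> not definite
Clause 2: 1 positive -> definite
Clause 3: 1 positive -> definite
Clause 4: 1 positive -> definite
Clause 5: 3 positive -> not definite
Clause 6: 1 positive -> definite
Clause 7: 0 positive -> not definite
Definite clause count = 4.

4


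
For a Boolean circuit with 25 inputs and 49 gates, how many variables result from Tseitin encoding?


The Tseitin transformation introduces one auxiliary variable per gate.
Total variables = inputs + gates = 25 + 49 = 74.

74


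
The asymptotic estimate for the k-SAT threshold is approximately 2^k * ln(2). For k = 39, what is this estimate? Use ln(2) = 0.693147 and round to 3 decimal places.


Using the asymptotic formula: threshold ~ 2^k * ln(2).
2^39 = 549755813888.
549755813888 * 0.693147 = 381061593129.026.

381061593129.026


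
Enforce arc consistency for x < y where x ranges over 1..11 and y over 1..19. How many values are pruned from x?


For the constraint x < y, x needs a supporting value in y's domain.
x can be at most 18 (one less than y's maximum).
Valid x values from domain: 11 out of 11.
Pruned = 11 - 11 = 0.

0


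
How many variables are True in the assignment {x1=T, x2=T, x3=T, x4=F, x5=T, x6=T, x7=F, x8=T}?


The weight is the number of variables assigned True.
True variables: x1, x2, x3, x5, x6, x8.
Weight = 6.

6


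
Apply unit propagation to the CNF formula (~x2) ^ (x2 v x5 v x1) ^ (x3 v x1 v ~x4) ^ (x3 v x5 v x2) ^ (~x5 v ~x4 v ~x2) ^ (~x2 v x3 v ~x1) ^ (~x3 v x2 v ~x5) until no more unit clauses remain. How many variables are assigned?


Unit propagation repeatedly assigns the literal in any unit clause, then simplifies.
Assignments in order: x2 = F.
No further unit clauses remain.
Total variables assigned = 1.

1


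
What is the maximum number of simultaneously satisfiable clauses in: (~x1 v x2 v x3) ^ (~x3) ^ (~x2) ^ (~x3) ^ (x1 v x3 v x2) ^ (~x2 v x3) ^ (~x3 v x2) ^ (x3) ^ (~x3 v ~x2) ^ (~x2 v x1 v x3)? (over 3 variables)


Enumerate all 8 truth assignments.
For each, count how many of the 10 clauses are satisfied.
The formula is not fully satisfiable, so the maximum is below 10.
Maximum simultaneously satisfiable clauses = 8.

8


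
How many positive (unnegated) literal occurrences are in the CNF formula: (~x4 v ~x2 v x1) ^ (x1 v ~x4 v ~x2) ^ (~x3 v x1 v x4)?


Scan each clause for unnegated literals.
Clause 1: 1 positive; Clause 2: 1 positive; Clause 3: 2 positive.
Total positive literal occurrences = 4.

4


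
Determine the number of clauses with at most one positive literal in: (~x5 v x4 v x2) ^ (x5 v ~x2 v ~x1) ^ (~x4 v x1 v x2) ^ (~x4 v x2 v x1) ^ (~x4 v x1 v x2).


A Horn clause has at most one positive literal.
Clause 1: 2 positive lit(s) -> not Horn
Clause 2: 1 positive lit(s) -> Horn
Clause 3: 2 positive lit(s) -> not Horn
Clause 4: 2 positive lit(s) -> not Horn
Clause 5: 2 positive lit(s) -> not Horn
Total Horn clauses = 1.

1


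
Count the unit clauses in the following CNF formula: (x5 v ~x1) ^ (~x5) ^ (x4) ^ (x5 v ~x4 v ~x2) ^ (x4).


A unit clause contains exactly one literal.
Unit clauses found: (~x5), (x4), (x4).
Count = 3.

3


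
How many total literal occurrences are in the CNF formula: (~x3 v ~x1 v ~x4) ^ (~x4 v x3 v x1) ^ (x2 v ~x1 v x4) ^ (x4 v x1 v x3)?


Clause lengths: 3, 3, 3, 3.
Sum = 3 + 3 + 3 + 3 = 12.

12


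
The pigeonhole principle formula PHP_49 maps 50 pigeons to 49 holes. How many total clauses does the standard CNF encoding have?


The PHP encoding has two parts:
1) At-least-one-hole clauses: 50 (one per pigeon, each with 49 literals).
2) At-most-one-pigeon-per-hole clauses: 49 holes * C(50,2) = 49 * 1225 = 60025.
Total clauses = 50 + 60025 = 60075.

60075


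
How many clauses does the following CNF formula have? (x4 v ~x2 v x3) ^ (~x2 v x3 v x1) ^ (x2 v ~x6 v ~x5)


Each group enclosed in parentheses joined by ^ is one clause.
Counting the conjuncts: 3 clauses.

3


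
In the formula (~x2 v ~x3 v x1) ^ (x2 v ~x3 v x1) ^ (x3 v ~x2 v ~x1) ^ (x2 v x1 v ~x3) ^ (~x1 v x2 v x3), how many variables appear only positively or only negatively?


A pure literal appears in only one polarity across all clauses.
No pure literals found.
Count = 0.

0


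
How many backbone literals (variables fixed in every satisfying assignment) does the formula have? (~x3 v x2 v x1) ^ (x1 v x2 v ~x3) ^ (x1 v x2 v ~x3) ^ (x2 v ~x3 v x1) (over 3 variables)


Find all satisfying assignments: 7 model(s).
Check which variables have the same value in every model.
No variable is fixed across all models.
Backbone size = 0.

0


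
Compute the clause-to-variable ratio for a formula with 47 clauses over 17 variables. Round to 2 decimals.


Clause-to-variable ratio = clauses / variables.
47 / 17 = 2.76.

2.76


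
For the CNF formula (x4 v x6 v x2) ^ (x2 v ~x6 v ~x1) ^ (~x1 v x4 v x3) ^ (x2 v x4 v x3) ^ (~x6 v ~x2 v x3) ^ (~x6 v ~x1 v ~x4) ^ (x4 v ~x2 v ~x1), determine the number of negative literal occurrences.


Scan each clause for negated literals.
Clause 1: 0 negative; Clause 2: 2 negative; Clause 3: 1 negative; Clause 4: 0 negative; Clause 5: 2 negative; Clause 6: 3 negative; Clause 7: 2 negative.
Total negative literal occurrences = 10.

10


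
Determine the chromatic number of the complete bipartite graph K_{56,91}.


K_{56,91} is bipartite by definition: the two parts are independent sets, with every edge crossing between them.
Color all vertices in one part with color 1 and all vertices in the other part with color 2.
Since the graph has at least one edge, one color does not suffice.
Chromatic number = 2.

2


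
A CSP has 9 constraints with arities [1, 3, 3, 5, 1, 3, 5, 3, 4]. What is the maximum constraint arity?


The arities are: 1, 3, 3, 5, 1, 3, 5, 3, 4.
Scan for the maximum value.
Maximum arity = 5.

5


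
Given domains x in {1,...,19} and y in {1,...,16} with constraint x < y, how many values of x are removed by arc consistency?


For the constraint x < y, x needs a supporting value in y's domain.
x can be at most 15 (one less than y's maximum).
Valid x values from domain: 15 out of 19.
Pruned = 19 - 15 = 4.

4


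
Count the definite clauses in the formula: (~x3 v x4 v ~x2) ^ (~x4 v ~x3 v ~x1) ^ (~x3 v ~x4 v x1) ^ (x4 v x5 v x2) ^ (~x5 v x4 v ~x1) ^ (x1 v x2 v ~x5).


A definite clause has exactly one positive literal.
Clause 1: 1 positive -> definite
Clause 2: 0 positive -> not definite
Clause 3: 1 positive -> definite
Clause 4: 3 positive -> not definite
Clause 5: 1 positive -> definite
Clause 6: 2 positive -> not definite
Definite clause count = 3.

3


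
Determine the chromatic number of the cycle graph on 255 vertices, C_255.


An odd cycle cannot be 2-colored: alternating two colors around the cycle returns to the start with a conflict.
Since 255 is odd, three colors are required (and three suffice).
Chromatic number = 3.

3


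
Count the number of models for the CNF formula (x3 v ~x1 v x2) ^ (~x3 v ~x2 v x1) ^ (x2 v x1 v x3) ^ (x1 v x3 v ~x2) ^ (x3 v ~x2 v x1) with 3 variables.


Enumerate all 8 truth assignments over 3 variables.
Test each against every clause.
Satisfying assignments found: 4.

4


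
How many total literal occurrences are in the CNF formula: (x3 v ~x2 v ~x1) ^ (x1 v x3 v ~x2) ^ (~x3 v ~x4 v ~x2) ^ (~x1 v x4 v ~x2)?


Clause lengths: 3, 3, 3, 3.
Sum = 3 + 3 + 3 + 3 = 12.

12


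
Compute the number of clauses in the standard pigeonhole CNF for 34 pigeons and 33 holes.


The PHP encoding has two parts:
1) At-least-one-hole clauses: 34 (one per pigeon, each with 33 literals).
2) At-most-one-pigeon-per-hole clauses: 33 holes * C(34,2) = 33 * 561 = 18513.
Total clauses = 34 + 18513 = 18547.

18547


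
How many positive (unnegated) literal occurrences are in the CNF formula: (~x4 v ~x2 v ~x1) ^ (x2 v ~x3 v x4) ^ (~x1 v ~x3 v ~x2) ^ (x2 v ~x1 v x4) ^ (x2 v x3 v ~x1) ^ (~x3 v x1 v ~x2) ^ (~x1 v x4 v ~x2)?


Scan each clause for unnegated literals.
Clause 1: 0 positive; Clause 2: 2 positive; Clause 3: 0 positive; Clause 4: 2 positive; Clause 5: 2 positive; Clause 6: 1 positive; Clause 7: 1 positive.
Total positive literal occurrences = 8.

8


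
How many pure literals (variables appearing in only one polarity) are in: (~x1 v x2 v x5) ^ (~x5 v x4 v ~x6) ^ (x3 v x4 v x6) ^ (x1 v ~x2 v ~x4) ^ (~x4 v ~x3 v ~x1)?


A pure literal appears in only one polarity across all clauses.
No pure literals found.
Count = 0.

0


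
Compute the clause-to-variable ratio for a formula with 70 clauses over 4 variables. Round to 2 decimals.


Clause-to-variable ratio = clauses / variables.
70 / 4 = 17.5.

17.5


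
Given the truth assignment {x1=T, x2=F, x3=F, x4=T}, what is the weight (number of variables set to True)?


The weight is the number of variables assigned True.
True variables: x1, x4.
Weight = 2.

2


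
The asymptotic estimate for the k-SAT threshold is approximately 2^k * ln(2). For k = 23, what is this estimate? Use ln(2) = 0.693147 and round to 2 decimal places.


Using the asymptotic formula: threshold ~ 2^k * ln(2).
2^23 = 8388608.
8388608 * 0.693147 = 5814538.47.

5814538.47


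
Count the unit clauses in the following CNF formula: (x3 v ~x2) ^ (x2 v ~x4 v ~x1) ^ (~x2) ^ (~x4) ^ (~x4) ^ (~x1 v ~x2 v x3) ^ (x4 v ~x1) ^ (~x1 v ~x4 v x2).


A unit clause contains exactly one literal.
Unit clauses found: (~x2), (~x4), (~x4).
Count = 3.

3


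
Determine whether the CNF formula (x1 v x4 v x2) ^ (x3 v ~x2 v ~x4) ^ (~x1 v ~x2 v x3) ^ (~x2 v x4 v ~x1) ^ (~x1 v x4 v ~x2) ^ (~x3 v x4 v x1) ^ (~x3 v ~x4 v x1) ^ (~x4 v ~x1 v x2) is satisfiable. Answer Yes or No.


Check all 16 possible truth assignments.
Number of satisfying assignments found: 5.
The formula is satisfiable.

Yes


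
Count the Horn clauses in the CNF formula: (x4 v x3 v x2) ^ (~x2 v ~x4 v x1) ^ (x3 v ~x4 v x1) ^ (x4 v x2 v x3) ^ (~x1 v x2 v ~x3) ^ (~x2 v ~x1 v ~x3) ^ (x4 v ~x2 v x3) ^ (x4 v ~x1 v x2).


A Horn clause has at most one positive literal.
Clause 1: 3 positive lit(s) -> not Horn
Clause 2: 1 positive lit(s) -> Horn
Clause 3: 2 positive lit(s) -> not Horn
Clause 4: 3 positive lit(s) -> not Horn
Clause 5: 1 positive lit(s) -> Horn
Clause 6: 0 positive lit(s) -> Horn
Clause 7: 2 positive lit(s) -> not Horn
Clause 8: 2 positive lit(s) -> not Horn
Total Horn clauses = 3.

3


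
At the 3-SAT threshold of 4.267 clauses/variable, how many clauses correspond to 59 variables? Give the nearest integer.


The 3-SAT phase transition occurs at approximately 4.267 clauses per variable.
m = 4.267 * 59 = 251.753.
Rounded to nearest integer: 252.

252


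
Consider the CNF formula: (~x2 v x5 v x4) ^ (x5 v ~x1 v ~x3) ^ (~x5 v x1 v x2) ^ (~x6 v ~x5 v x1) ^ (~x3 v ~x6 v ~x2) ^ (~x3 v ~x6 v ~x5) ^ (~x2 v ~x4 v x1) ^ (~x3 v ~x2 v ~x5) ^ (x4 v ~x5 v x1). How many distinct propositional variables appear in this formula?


Identify each distinct variable in the formula.
Variables found: x1, x2, x3, x4, x5, x6.
Total distinct variables = 6.

6


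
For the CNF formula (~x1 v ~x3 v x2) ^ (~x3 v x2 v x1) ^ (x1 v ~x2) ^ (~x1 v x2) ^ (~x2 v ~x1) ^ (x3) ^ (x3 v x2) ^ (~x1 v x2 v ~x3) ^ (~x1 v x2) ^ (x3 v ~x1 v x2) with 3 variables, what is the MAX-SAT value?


Enumerate all 8 truth assignments.
For each, count how many of the 10 clauses are satisfied.
The formula is not fully satisfiable, so the maximum is below 10.
Maximum simultaneously satisfiable clauses = 9.

9


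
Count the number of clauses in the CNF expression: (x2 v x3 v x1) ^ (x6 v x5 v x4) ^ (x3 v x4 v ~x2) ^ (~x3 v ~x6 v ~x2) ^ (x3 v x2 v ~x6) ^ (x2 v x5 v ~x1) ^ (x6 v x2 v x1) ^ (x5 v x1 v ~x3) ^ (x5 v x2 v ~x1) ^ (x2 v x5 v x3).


Each group enclosed in parentheses joined by ^ is one clause.
Counting the conjuncts: 10 clauses.

10


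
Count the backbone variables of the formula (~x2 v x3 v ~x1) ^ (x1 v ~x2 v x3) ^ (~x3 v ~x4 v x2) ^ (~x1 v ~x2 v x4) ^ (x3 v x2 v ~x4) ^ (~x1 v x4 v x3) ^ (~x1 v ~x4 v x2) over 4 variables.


Find all satisfying assignments: 6 model(s).
Check which variables have the same value in every model.
No variable is fixed across all models.
Backbone size = 0.

0


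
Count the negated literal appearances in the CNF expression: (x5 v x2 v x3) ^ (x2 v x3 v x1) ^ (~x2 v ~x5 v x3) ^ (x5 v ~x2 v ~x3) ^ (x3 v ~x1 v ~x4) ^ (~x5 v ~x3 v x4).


Scan each clause for negated literals.
Clause 1: 0 negative; Clause 2: 0 negative; Clause 3: 2 negative; Clause 4: 2 negative; Clause 5: 2 negative; Clause 6: 2 negative.
Total negative literal occurrences = 8.

8


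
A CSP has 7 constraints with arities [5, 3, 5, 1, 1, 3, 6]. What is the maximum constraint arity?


The arities are: 5, 3, 5, 1, 1, 3, 6.
Scan for the maximum value.
Maximum arity = 6.

6


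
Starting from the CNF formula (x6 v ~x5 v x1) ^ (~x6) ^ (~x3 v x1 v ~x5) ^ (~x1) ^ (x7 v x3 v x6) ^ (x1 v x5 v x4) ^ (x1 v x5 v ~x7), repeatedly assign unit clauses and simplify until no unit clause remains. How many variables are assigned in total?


Unit propagation repeatedly assigns the literal in any unit clause, then simplifies.
Assignments in order: x6 = F, x1 = F, x5 = F, x4 = T, x7 = F, x3 = T.
No further unit clauses remain.
Total variables assigned = 6.

6


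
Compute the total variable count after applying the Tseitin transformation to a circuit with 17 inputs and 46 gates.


The Tseitin transformation introduces one auxiliary variable per gate.
Total variables = inputs + gates = 17 + 46 = 63.

63


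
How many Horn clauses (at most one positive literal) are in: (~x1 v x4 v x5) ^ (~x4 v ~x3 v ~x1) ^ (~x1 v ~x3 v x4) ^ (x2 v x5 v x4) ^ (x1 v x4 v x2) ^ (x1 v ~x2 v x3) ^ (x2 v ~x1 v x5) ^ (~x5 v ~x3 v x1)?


A Horn clause has at most one positive literal.
Clause 1: 2 positive lit(s) -> not Horn
Clause 2: 0 positive lit(s) -> Horn
Clause 3: 1 positive lit(s) -> Horn
Clause 4: 3 positive lit(s) -> not Horn
Clause 5: 3 positive lit(s) -> not Horn
Clause 6: 2 positive lit(s) -> not Horn
Clause 7: 2 positive lit(s) -> not Horn
Clause 8: 1 positive lit(s) -> Horn
Total Horn clauses = 3.

3


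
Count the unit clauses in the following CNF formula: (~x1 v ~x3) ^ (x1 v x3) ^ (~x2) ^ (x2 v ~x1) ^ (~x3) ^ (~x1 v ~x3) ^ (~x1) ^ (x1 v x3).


A unit clause contains exactly one literal.
Unit clauses found: (~x2), (~x3), (~x1).
Count = 3.

3


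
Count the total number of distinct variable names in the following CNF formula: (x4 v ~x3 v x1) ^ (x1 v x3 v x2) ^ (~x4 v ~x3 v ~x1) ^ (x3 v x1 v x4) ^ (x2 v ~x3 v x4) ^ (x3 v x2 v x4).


Identify each distinct variable in the formula.
Variables found: x1, x2, x3, x4.
Total distinct variables = 4.

4


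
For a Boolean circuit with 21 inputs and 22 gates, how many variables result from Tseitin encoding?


The Tseitin transformation introduces one auxiliary variable per gate.
Total variables = inputs + gates = 21 + 22 = 43.

43


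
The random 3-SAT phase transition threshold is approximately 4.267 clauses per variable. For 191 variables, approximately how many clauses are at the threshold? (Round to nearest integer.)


The 3-SAT phase transition occurs at approximately 4.267 clauses per variable.
m = 4.267 * 191 = 814.997.
Rounded to nearest integer: 815.

815


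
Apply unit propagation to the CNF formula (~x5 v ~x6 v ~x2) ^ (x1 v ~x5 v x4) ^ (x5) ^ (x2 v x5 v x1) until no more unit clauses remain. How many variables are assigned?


Unit propagation repeatedly assigns the literal in any unit clause, then simplifies.
Assignments in order: x5 = T.
No further unit clauses remain.
Total variables assigned = 1.

1


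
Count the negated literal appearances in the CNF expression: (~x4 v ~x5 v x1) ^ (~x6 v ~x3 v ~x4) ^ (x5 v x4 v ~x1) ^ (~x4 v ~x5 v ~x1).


Scan each clause for negated literals.
Clause 1: 2 negative; Clause 2: 3 negative; Clause 3: 1 negative; Clause 4: 3 negative.
Total negative literal occurrences = 9.

9


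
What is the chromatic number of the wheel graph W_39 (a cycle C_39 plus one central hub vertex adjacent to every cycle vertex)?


W_39 consists of the cycle C_39 together with a hub vertex adjacent to every cycle vertex.
The cycle C_39 needs 3 colors (odd cycle -> 3).
The hub is adjacent to every cycle vertex, so it must receive a new color distinct from all of them.
Chromatic number = 3 + 1 = 4.

4


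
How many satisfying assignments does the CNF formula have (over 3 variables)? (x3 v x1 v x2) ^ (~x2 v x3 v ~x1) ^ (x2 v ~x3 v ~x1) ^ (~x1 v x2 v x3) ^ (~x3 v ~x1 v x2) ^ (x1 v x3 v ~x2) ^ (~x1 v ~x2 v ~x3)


Enumerate all 8 truth assignments over 3 variables.
Test each against every clause.
Satisfying assignments found: 2.

2


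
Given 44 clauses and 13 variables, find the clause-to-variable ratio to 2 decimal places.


Clause-to-variable ratio = clauses / variables.
44 / 13 = 3.38.

3.38


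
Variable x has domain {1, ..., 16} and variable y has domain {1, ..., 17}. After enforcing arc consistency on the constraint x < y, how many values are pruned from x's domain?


For the constraint x < y, x needs a supporting value in y's domain.
x can be at most 16 (one less than y's maximum).
Valid x values from domain: 16 out of 16.
Pruned = 16 - 16 = 0.

0


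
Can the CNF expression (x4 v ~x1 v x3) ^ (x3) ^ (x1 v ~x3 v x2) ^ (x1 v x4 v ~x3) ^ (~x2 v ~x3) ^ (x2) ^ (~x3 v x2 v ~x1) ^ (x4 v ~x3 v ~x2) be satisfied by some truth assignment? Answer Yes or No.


Check all 16 possible truth assignments.
Number of satisfying assignments found: 0.
The formula is unsatisfiable.

No


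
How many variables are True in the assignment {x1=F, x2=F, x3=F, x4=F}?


The weight is the number of variables assigned True.
True variables: none.
Weight = 0.

0


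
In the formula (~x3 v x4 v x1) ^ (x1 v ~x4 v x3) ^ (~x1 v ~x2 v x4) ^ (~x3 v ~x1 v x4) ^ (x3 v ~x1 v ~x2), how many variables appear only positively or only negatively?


A pure literal appears in only one polarity across all clauses.
Pure literals: x2 (negative only).
Count = 1.

1


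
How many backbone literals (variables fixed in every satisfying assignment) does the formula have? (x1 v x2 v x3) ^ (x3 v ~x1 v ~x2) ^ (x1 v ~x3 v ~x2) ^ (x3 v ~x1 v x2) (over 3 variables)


Find all satisfying assignments: 4 model(s).
Check which variables have the same value in every model.
No variable is fixed across all models.
Backbone size = 0.

0


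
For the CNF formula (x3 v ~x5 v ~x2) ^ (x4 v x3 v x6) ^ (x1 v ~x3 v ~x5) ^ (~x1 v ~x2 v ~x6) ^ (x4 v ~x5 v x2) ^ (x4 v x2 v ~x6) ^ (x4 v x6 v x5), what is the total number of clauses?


Each group enclosed in parentheses joined by ^ is one clause.
Counting the conjuncts: 7 clauses.

7


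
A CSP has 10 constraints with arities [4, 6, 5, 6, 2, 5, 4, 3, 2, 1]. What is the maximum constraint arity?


The arities are: 4, 6, 5, 6, 2, 5, 4, 3, 2, 1.
Scan for the maximum value.
Maximum arity = 6.

6


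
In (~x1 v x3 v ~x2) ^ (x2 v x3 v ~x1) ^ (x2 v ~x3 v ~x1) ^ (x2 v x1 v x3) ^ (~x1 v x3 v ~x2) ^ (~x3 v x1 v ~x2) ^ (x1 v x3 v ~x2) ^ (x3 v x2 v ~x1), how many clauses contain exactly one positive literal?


A definite clause has exactly one positive literal.
Clause 1: 1 positive -> definite
Clause 2: 2 positive -> not definite
Clause 3: 1 positive -> definite
Clause 4: 3 positive -> not definite
Clause 5: 1 positive -> definite
Clause 6: 1 positive -> definite
Clause 7: 2 positive -> not definite
Clause 8: 2 positive -> not definite
Definite clause count = 4.

4


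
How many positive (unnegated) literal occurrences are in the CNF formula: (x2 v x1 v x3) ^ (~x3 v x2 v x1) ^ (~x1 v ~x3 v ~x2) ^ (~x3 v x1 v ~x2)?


Scan each clause for unnegated literals.
Clause 1: 3 positive; Clause 2: 2 positive; Clause 3: 0 positive; Clause 4: 1 positive.
Total positive literal occurrences = 6.

6


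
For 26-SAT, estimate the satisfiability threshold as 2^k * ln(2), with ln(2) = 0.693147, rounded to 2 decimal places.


Using the asymptotic formula: threshold ~ 2^k * ln(2).
2^26 = 67108864.
67108864 * 0.693147 = 46516307.76.

46516307.76


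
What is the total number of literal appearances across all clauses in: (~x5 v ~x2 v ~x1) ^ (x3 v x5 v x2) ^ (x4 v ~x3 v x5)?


Clause lengths: 3, 3, 3.
Sum = 3 + 3 + 3 = 9.

9


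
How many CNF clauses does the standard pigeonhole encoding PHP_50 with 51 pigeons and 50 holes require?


The PHP encoding has two parts:
1) At-least-one-hole clauses: 51 (one per pigeon, each with 50 literals).
2) At-most-one-pigeon-per-hole clauses: 50 holes * C(51,2) = 50 * 1275 = 63750.
Total clauses = 51 + 63750 = 63801.

63801


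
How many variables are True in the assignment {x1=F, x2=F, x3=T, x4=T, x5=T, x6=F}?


The weight is the number of variables assigned True.
True variables: x3, x4, x5.
Weight = 3.

3


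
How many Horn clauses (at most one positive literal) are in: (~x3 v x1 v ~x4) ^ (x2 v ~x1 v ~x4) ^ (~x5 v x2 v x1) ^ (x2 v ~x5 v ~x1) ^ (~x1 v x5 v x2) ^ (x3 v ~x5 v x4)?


A Horn clause has at most one positive literal.
Clause 1: 1 positive lit(s) -> Horn
Clause 2: 1 positive lit(s) -> Horn
Clause 3: 2 positive lit(s) -> not Horn
Clause 4: 1 positive lit(s) -> Horn
Clause 5: 2 positive lit(s) -> not Horn
Clause 6: 2 positive lit(s) -> not Horn
Total Horn clauses = 3.

3


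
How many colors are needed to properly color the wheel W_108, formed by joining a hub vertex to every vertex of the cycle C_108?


W_108 consists of the cycle C_108 together with a hub vertex adjacent to every cycle vertex.
The cycle C_108 needs 2 colors (even cycle -> 2).
The hub is adjacent to every cycle vertex, so it must receive a new color distinct from all of them.
Chromatic number = 2 + 1 = 3.

3


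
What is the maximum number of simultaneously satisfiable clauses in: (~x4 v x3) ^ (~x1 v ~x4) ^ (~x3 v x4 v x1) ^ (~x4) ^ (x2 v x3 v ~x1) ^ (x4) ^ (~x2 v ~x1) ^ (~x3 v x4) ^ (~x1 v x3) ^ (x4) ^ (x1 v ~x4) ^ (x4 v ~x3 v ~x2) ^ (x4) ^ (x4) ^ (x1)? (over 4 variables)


Enumerate all 16 truth assignments.
For each, count how many of the 15 clauses are satisfied.
The formula is not fully satisfiable, so the maximum is below 15.
Maximum simultaneously satisfiable clauses = 13.

13


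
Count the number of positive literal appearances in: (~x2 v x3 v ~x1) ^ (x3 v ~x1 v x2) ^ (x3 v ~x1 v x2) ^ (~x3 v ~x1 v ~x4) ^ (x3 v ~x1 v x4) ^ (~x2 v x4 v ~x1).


Scan each clause for unnegated literals.
Clause 1: 1 positive; Clause 2: 2 positive; Clause 3: 2 positive; Clause 4: 0 positive; Clause 5: 2 positive; Clause 6: 1 positive.
Total positive literal occurrences = 8.

8


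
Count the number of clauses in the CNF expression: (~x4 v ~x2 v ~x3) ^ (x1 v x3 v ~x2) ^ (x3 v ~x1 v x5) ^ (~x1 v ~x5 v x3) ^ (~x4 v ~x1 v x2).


Each group enclosed in parentheses joined by ^ is one clause.
Counting the conjuncts: 5 clauses.

5


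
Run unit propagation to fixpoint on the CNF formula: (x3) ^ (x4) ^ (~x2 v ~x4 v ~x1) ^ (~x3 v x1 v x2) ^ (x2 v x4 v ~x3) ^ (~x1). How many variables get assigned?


Unit propagation repeatedly assigns the literal in any unit clause, then simplifies.
Assignments in order: x3 = T, x4 = T, x1 = F, x2 = T.
No further unit clauses remain.
Total variables assigned = 4.

4


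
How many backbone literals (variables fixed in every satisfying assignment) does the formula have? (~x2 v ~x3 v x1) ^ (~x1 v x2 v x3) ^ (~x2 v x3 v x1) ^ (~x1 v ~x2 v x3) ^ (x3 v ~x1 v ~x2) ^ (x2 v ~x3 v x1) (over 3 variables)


Find all satisfying assignments: 3 model(s).
Check which variables have the same value in every model.
No variable is fixed across all models.
Backbone size = 0.

0


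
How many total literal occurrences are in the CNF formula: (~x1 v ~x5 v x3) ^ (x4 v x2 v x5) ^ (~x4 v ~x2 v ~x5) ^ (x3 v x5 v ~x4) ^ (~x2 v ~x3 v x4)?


Clause lengths: 3, 3, 3, 3, 3.
Sum = 3 + 3 + 3 + 3 + 3 = 15.

15


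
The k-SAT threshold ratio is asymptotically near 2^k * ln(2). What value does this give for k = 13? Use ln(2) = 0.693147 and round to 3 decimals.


Using the asymptotic formula: threshold ~ 2^k * ln(2).
2^13 = 8192.
8192 * 0.693147 = 5678.26.

5678.26


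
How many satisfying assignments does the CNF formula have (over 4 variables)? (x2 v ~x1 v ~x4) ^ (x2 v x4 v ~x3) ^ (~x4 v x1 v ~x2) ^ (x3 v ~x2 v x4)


Enumerate all 16 truth assignments over 4 variables.
Test each against every clause.
Satisfying assignments found: 8.

8


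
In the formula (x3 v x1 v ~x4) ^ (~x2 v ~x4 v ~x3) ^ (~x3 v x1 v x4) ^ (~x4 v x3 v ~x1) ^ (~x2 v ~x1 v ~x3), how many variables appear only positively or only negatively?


A pure literal appears in only one polarity across all clauses.
Pure literals: x2 (negative only).
Count = 1.

1


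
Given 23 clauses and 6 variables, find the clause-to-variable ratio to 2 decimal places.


Clause-to-variable ratio = clauses / variables.
23 / 6 = 3.83.

3.83


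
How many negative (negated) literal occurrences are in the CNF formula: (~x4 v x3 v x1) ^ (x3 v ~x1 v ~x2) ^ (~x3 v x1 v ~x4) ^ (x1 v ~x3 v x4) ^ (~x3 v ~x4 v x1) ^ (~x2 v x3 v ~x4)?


Scan each clause for negated literals.
Clause 1: 1 negative; Clause 2: 2 negative; Clause 3: 2 negative; Clause 4: 1 negative; Clause 5: 2 negative; Clause 6: 2 negative.
Total negative literal occurrences = 10.

10


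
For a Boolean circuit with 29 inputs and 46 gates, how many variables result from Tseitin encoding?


The Tseitin transformation introduces one auxiliary variable per gate.
Total variables = inputs + gates = 29 + 46 = 75.

75


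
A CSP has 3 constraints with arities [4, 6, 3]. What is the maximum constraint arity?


The arities are: 4, 6, 3.
Scan for the maximum value.
Maximum arity = 6.

6


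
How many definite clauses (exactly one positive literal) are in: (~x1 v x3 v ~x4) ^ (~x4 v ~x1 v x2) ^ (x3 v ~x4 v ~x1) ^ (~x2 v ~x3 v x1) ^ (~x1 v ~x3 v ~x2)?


A definite clause has exactly one positive literal.
Clause 1: 1 positive -> definite
Clause 2: 1 positive -> definite
Clause 3: 1 positive -> definite
Clause 4: 1 positive -> definite
Clause 5: 0 positive -> not definite
Definite clause count = 4.

4


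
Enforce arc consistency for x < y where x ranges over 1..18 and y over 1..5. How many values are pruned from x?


For the constraint x < y, x needs a supporting value in y's domain.
x can be at most 4 (one less than y's maximum).
Valid x values from domain: 4 out of 18.
Pruned = 18 - 4 = 14.

14


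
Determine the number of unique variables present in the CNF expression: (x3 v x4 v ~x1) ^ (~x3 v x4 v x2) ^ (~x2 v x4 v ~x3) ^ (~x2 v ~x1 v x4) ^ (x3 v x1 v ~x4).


Identify each distinct variable in the formula.
Variables found: x1, x2, x3, x4.
Total distinct variables = 4.

4


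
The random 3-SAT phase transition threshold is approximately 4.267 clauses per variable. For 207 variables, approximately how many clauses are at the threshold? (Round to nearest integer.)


The 3-SAT phase transition occurs at approximately 4.267 clauses per variable.
m = 4.267 * 207 = 883.269.
Rounded to nearest integer: 883.

883


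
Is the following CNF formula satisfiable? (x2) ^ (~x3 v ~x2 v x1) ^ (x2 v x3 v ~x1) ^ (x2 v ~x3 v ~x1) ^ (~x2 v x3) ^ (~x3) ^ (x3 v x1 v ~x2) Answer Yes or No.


Check all 8 possible truth assignments.
Number of satisfying assignments found: 0.
The formula is unsatisfiable.

No


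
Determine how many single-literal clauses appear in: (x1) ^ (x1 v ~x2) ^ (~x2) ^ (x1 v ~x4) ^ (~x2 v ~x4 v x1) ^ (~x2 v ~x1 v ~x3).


A unit clause contains exactly one literal.
Unit clauses found: (x1), (~x2).
Count = 2.

2


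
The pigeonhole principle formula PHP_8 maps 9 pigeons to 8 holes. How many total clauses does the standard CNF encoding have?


The PHP encoding has two parts:
1) At-least-one-hole clauses: 9 (one per pigeon, each with 8 literals).
2) At-most-one-pigeon-per-hole clauses: 8 holes * C(9,2) = 8 * 36 = 288.
Total clauses = 9 + 288 = 297.

297


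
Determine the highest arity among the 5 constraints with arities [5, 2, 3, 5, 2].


The arities are: 5, 2, 3, 5, 2.
Scan for the maximum value.
Maximum arity = 5.

5


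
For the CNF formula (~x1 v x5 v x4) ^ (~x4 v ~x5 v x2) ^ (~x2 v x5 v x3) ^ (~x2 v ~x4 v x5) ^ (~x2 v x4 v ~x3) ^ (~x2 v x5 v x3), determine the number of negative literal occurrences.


Scan each clause for negated literals.
Clause 1: 1 negative; Clause 2: 2 negative; Clause 3: 1 negative; Clause 4: 2 negative; Clause 5: 2 negative; Clause 6: 1 negative.
Total negative literal occurrences = 9.

9


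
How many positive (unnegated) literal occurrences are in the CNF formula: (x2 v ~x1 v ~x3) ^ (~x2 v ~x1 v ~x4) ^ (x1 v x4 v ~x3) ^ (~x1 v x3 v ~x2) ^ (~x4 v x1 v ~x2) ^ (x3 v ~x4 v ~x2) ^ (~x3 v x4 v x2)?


Scan each clause for unnegated literals.
Clause 1: 1 positive; Clause 2: 0 positive; Clause 3: 2 positive; Clause 4: 1 positive; Clause 5: 1 positive; Clause 6: 1 positive; Clause 7: 2 positive.
Total positive literal occurrences = 8.

8


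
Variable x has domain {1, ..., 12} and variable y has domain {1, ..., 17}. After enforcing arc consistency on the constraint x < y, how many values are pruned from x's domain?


For the constraint x < y, x needs a supporting value in y's domain.
x can be at most 16 (one less than y's maximum).
Valid x values from domain: 12 out of 12.
Pruned = 12 - 12 = 0.

0
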